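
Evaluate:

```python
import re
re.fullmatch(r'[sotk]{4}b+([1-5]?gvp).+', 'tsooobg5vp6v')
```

`re.fullmatch` is like wrapping the pattern in `^…$` (in single-line mode).
Here there's no way to consume every character, so the call returns None.

None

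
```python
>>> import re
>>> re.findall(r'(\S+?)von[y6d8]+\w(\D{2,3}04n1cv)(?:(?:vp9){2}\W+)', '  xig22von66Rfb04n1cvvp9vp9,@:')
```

[('xig22', 'fb04n1cv')]

The pattern matches one or more of a non-whitespace character (lazy) (captured); then the literal 'von', then one or more of one of [y6d8], then a word character; then 2 to 3 of a non-digit, then the literal '04n', then the literal '1cv' (captured); then the literal 'vp9' repeated 2 times, then one or more of a non-word character (non-capturing group).
`findall` packs the 2 group values into a tuple for every match.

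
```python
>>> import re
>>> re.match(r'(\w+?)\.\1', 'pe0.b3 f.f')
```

None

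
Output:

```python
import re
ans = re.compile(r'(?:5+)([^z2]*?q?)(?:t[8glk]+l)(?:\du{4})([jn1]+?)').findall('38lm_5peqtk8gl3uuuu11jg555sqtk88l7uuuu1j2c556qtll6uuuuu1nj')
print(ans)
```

[('peq', '1'), ('sq', '1')]

With 2 capturing groups, `findall` returns a 2-tuple per match.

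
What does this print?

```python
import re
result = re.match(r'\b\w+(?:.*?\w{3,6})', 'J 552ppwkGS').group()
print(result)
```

J 552ppw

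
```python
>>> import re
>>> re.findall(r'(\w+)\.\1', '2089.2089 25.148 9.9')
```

`\1` has to match the exact text group 1 already captured.
Scanning left to right: at [0:9] match '2089.2089', group 1 = '2089'; at [17:20] match '9.9', group 1 = '9'.
With a single group, `findall` returns only what that group captured — 2 items.

['2089', '9']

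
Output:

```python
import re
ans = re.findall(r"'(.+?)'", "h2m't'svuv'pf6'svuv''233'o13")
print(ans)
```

`findall` collects group 1 from each match (3 total).

['t', 'pf6', "'233"]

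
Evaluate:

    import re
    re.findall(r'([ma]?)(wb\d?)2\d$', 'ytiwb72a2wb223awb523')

[('a', 'wb5')]

The pattern matches optionally one of [ma] (captured); then the literal 'wb', then optionally a digit (captured); then a literal '2', then a digit; then anchored at the end.
Scanning left to right: at [14:20] match 'awb523', groups = ('a', 'wb5').
2 groups means the one result is a tuple of 2 captured strings — 1 here.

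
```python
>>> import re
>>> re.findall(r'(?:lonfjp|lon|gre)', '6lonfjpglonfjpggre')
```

['lonfjp', 'lonfjp', 'gre']

Branches in `(...|...)` are attempted left-to-right; the first branch that allows the whole pattern to succeed is taken.
Walking the string: at [1:7] → 'lonfjp'; at [8:14] → 'lonfjp'; at [15:18] → 'gre'.
No capturing groups, so `findall` returns the 3 full match strings.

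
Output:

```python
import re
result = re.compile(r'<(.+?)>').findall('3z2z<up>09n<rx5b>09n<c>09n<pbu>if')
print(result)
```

['up', 'rx5b', 'c', 'pbu']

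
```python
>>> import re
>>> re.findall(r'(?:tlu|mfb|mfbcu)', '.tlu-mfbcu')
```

`|` is ordered: at each position the engine commits to the first alternative that works.
No capturing groups, so `findall` returns the 2 full match strings.

['tlu', 'mfb']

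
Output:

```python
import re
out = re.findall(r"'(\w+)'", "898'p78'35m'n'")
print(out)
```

['p78', 'n']

One capturing group, so `findall` returns just the captured substring from each match — 2 in all.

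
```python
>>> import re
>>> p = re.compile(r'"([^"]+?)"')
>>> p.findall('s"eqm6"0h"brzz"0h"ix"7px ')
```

Scanning left to right: at [1:7] match '"eqm6"', group 1 = 'eqm6'; at [9:15] match '"brzz"', group 1 = 'brzz'; at [17:21] match '"ix"', group 1 = 'ix'.
Because there's exactly one group, `findall` drops the full match and keeps group 1 from each hit.

['eqm6', 'brzz', 'ix']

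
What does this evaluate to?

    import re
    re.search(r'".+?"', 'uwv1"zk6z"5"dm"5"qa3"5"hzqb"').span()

(4, 10)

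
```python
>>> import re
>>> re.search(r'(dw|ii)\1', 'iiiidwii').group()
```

'iiii'

After group 1 captures some text, `\1` only succeeds where that same text appears again.
`re.search` tries every starting position until one works.
The match spans [0:4] → 'iiii'.
Captured: group 1 = 'ii'.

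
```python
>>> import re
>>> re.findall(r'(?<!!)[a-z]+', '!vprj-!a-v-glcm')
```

['prj', 'v', 'glcm']

The negative lookaround is zero-width — it rules out positions where the adjacent text would match, without consuming anything.
Scanning left to right: at [2:5] → 'prj'; at [9:10] → 'v'; at [11:15] → 'glcm'.
With no groups in the pattern, `findall` gives back each whole match — 3 here.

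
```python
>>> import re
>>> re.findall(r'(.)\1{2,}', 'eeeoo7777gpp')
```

['e', '7']

The backreference `\1` re-matches whatever the first group consumed, character for character.
Walking the string: at [0:3] match 'eee', group 1 = 'e'; at [5:9] match '7777', group 1 = '7'.
Because there's exactly one group, `findall` drops the full match and keeps group 1 from each hit.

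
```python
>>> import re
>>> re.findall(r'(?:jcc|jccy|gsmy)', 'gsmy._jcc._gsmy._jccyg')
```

['gsmy', 'jcc', 'gsmy', 'jcc']

Alternation tries branches left to right and keeps the first one that lets the overall match succeed at that position.
No capturing groups, so `findall` returns the 4 full match strings.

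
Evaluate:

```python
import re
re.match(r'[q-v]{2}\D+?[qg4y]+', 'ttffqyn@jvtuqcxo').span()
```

(0, 6)

This matches exactly 2 of a character in [q-v]; then one or more of a non-digit (lazy); then one or more of one of [qg4y].
`re.match` won't scan ahead — the pattern has to work from the very first character.
The match spans [0:6] → 'ttffqy'.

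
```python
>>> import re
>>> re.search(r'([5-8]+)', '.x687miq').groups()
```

The match spans [2:5] → '687'.
Captured: group 1 = '687'.

('687',)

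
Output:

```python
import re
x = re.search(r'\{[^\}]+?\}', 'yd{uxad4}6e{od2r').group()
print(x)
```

`re.search` tries every starting position until one works.
The match spans [2:9] → '{uxad4}'.

{uxad4}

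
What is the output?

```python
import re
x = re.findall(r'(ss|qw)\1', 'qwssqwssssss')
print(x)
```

['ss']

`\1` has to match the exact text group 1 already captured.
With a single group, `findall` returns only what that group captured — 1 item.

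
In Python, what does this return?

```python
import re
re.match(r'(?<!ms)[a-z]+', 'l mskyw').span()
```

`(?!…)`/`(?<!…)` only lets a position through if the neighbouring text does NOT match; no characters are consumed.
`match` is anchored at position 0; if the pattern doesn't fit there, it returns None.
The match spans [0:1] → 'l'.

(0, 1)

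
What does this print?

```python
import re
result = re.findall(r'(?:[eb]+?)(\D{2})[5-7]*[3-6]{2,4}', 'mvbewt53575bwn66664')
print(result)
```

Pattern: one or more of one of [eb] (lazy) (non-capturing group); then exactly 2 of a non-digit (captured); then zero or more of a character in [5-7], then 2 to 4 of a character in [3-6].
Matches: at [2:9] match 'bewt535', group 1 = 'wt'; at [11:19] match 'bwn66664', group 1 = 'wn'.
One capturing group, so `findall` returns just the captured substring from each match — 2 in all.

['wt', 'wn']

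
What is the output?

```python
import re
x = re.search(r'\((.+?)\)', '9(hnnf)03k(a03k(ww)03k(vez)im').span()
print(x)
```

(1, 7)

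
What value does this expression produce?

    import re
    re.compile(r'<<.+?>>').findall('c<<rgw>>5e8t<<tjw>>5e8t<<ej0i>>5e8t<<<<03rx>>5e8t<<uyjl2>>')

['<<rgw>>', '<<tjw>>', '<<ej0i>>', '<<<<03rx>>', '<<uyjl2>>']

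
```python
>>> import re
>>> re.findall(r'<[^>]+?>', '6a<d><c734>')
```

['<d>', '<c734>']

Since nothing is captured, `findall` lists the 2 matched substrings directly.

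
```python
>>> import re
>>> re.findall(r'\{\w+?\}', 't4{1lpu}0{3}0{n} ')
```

['{1lpu}', '{3}', '{n}']

Matches: at [2:8] → '{1lpu}'; at [9:12] → '{3}'; at [13:16] → '{n}'.
Since nothing is captured, `findall` lists the 3 matched substrings directly.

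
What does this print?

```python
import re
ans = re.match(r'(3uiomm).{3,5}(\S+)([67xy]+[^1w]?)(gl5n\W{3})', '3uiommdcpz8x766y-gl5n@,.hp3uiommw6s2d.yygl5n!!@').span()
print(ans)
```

(0, 47)

This matches the literal '3ui', then the literal 'omm' (captured); then 3 to 5 of any character; then one or more of a non-whitespace character (captured); then one or more of one of [67xy], then optionally any character except [1w] (captured); then the literal 'gl', then the literal '5n', then exactly 3 of a non-word character (captured).
`match` is anchored at position 0; if the pattern doesn't fit there, it returns None.
The match spans [0:47] → '3uiommdcpz8x766y-gl5n@,.hp3uiommw6s2d.yygl5n!!@'.
Captured: group 1 = '3uiomm', group 2 = 'x766y-gl5n@,.hp3uiommw6s2d.y', group 3 = 'y', group 4 = 'gl5n!!@'.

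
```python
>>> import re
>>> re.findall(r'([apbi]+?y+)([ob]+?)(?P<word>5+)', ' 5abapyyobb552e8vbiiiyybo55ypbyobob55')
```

The pattern matches one or more of one of [apbi] (lazy), then one or more of a literal 'y' (captured); then one or more of one of [ob] (lazy) (captured); then one or more of a literal '5' (captured as 'word').
Walking the string: at [2:13] match 'abapyyobb55', groups = ('abapyy', 'obb', '55'); at [17:27] match 'biiiyybo55', groups = ('biiiyy', 'bo', '55'); at [28:37] match 'pbyobob55', groups = ('pby', 'obob', '55').
3 groups means each result is a tuple of 3 captured strings — 3 here.

[('abapyy', 'obb', '55'), ('biiiyy', 'bo', '55'), ('pby', 'obob', '55')]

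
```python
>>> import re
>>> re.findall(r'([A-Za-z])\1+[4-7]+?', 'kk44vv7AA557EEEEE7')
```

`\1` is not a pattern — it's the concrete string captured by group 1, re-applied verbatim.
Scanning left to right: at [0:3] match 'kk4', group 1 = 'k'; at [4:7] match 'vv7', group 1 = 'v'; at [7:10] match 'AA5', group 1 = 'A'; at [12:18] match 'EEEEE7', group 1 = 'E'.
One capturing group, so `findall` returns just the captured substring from each match — 4 in all.

['k', 'v', 'A', 'E']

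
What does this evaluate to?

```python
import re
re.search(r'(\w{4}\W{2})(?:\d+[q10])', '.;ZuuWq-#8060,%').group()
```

The pattern matches exactly 4 of a word character, then exactly 2 of a non-word character (captured); then one or more of a digit, then one of [q10] (non-capturing group).
The match spans [3:13] → 'uuWq-#8060'.

'uuWq-#8060'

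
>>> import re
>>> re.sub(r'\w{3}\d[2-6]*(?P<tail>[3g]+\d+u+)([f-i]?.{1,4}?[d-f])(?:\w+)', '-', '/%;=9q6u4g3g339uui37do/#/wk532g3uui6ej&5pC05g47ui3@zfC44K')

Pattern: exactly 3 of a word character, then a digit, then zero or more of a character in [2-6]; then one or more of one of [3g], then one or more of a digit, then one or more of the literal 'u' (captured as 'tail'); then optionally a character in [f-i], then 1 to 4 of any character (lazy), then a character in [d-f] (captured); then one or more of a word character (non-capturing group).
Matches: at [5:22] → 'q6u4g3g339uui37do'; at [25:38] → 'wk532g3uui6ej'; at [39:57] → '5pC05g47ui3@zfC44K'.
Each match is replaced by '-'.

'/%;=9-/#/-&-'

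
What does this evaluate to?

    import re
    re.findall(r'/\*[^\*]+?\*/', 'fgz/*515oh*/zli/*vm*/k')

Matches: at [3:12] → '/*515oh*/'; at [15:21] → '/*vm*/'.
With no groups in the pattern, `findall` gives back each whole match — 2 here.

['/*515oh*/', '/*vm*/']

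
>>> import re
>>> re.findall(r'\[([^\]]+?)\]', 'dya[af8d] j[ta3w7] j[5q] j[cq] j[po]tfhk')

`findall` collects group 1 from each match (5 total).

['af8d', 'ta3w7', '5q', 'cq', 'po']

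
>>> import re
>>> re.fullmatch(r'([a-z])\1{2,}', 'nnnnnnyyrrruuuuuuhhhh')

None

A backreference is literal: `\1` must see the identical characters the first group matched.
`re.fullmatch` requires the pattern to consume the entire string.
Here the string isn't matched end-to-end, so the call returns None.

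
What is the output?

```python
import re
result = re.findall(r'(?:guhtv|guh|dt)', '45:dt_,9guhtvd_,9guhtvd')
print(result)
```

Alternation isn't longest-match — the leftmost alternative that fits at this position is chosen.
`findall` yields the raw match text (3 of them) because the pattern has no groups.

['dt', 'guhtv', 'guhtv']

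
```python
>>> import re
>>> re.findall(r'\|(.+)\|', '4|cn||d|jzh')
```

Walking the string: at [1:8] match '|cn||d|', group 1 = 'cn||d'.
`findall` collects group 1 from the one match (1 total).

['cn||d']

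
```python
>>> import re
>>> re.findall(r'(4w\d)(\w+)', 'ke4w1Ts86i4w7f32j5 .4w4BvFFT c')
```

[('4w1', 'Ts86i4w7f32j5'), ('4w4', 'BvFFT')]

The pattern matches the literal '4w', then a digit (captured); then one or more of a word character (captured).
2 groups means each result is a tuple of 2 captured strings — 2 here.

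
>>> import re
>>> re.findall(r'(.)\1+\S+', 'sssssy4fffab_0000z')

`\1` has to match the exact text group 1 already captured.
Walking the string: at [0:18] match 'sssssy4fffab_0000z', group 1 = 's'.
With a single group, `findall` returns only what that group captured — 1 item.

['s']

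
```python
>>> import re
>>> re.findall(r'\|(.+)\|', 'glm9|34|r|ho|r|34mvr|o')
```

['34|r|ho|r|34mvr']

Matches: at [4:21] match '|34|r|ho|r|34mvr|', group 1 = '34|r|ho|r|34mvr'.
`findall` collects group 1 from the one match (1 total).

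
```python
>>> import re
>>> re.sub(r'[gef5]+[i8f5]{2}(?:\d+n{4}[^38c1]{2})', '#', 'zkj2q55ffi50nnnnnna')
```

The pattern matches one or more of one of [gef5], then exactly 2 of one of [i8f5]; then one or more of a digit, then exactly 4 of the literal 'n', then exactly 2 of any character except [38c1] (non-capturing group).
`sub` substitutes '#' at each match site.

'zkj2q#a'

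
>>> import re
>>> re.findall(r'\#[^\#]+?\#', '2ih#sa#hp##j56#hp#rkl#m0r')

['#sa#', '#j56#', '#rkl#']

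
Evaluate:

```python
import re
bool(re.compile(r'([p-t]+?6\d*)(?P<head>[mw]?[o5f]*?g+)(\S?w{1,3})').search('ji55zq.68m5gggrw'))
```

False

This matches one or more of a character in [p-t] (lazy), then the literal '6', then zero or more of a digit (captured); then optionally one of [mw], then zero or more of one of [o5f] (lazy), then one or more of a literal 'g' (captured as 'head'); then optionally a non-whitespace character, then 1 to 3 of the literal 'w' (captured).
Here the pattern never matches, so the call returns None, and `bool(None)` is False.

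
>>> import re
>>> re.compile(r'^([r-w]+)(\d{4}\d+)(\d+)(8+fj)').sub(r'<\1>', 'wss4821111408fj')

'<wss>'

This matches anchored at the start of the string; then one or more of a character in [r-w] (captured); then exactly 4 of a digit, then one or more of a digit (captured); then one or more of a digit (captured); then one or more of a literal '8', then the literal 'fj' (captured).
Each match is replaced using the text its own group 1 captured.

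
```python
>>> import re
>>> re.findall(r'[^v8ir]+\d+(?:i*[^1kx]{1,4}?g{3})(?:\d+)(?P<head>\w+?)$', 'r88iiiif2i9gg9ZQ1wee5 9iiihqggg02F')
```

With a single group, `findall` returns only what that group captured — 1 item.

['F']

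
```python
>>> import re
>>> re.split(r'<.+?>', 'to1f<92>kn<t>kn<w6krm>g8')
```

['to1f', 'kn', 'kn', 'g8']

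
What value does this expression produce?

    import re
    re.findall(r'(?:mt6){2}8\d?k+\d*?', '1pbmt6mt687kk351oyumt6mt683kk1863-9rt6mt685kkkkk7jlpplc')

The pattern matches the literal 'mt6' repeated 2 times, then a literal '8', then optionally a digit; then one or more of a literal 'k', then zero or more of a digit (lazy).
With the lazy modifier that quantifier settles for the fewest repetitions that let the rest of the pattern succeed (the atoms after it are unaffected and can still be greedy).
Scanning left to right: at [3:13] → 'mt6mt687kk'; at [19:29] → 'mt6mt683kk'.
`findall` yields the raw match text (2 of them) because the pattern has no groups.

['mt6mt687kk', 'mt6mt683kk']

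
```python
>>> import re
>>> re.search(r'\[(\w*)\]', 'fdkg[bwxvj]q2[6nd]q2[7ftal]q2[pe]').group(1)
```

'bwxvj'

The match spans [4:11] → '[bwxvj]'.
Captured: group 1 = 'bwxvj'.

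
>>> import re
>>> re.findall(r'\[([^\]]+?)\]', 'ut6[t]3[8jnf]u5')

Because there's exactly one group, `findall` drops the full match and keeps group 1 from each hit.

['t', '8jnf']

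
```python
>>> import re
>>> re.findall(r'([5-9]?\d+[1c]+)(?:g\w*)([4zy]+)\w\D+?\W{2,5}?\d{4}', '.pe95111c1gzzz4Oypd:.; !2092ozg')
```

This matches optionally a character in [5-9], then one or more of a digit, then one or more of one of [1c] (captured); then the literal 'g', then zero or more of a word character (non-capturing group); then one or more of one of [4zy] (captured); then a word character; then one or more of a non-digit (lazy), then 2 to 5 of a non-word character (lazy), then exactly 4 of a digit.
Matches: at [3:28] match '95111c1gzzz4Oypd:.; !2092', groups = ('95111c1', 'y').
Multiple groups make `findall` return tuples — one 2-tuple for the one match.

[('95111c1', 'y')]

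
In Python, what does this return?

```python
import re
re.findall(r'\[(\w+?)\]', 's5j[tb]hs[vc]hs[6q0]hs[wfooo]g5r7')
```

['tb', 'vc', '6q0', 'wfooo']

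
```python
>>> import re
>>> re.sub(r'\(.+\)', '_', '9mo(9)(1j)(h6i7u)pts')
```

`sub` substitutes '_' at each match site.

'9mo_pts'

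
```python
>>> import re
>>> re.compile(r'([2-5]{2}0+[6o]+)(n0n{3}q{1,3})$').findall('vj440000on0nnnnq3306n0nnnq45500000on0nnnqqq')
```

[('5500000o', 'n0nnnqqq')]

2 groups means the one result is a tuple of 2 captured strings — 1 here.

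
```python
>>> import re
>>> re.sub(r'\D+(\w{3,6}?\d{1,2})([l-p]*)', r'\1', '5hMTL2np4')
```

'52np4'

Each match is replaced using the text its own group 1 captured.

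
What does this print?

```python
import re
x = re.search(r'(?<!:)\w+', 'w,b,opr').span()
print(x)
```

Because the assertion is negative and zero-width, positions next to the forbidden text are skipped.
`search` walks the string left to right and returns the first match it finds.
The match spans [0:1] → 'w'.

(0, 1)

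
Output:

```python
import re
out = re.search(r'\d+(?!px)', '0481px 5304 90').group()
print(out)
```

048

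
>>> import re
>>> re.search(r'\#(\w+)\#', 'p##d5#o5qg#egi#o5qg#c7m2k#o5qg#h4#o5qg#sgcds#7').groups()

`search` walks the string left to right and returns the first match it finds.
The match spans [2:6] → '#d5#'.
Captured: group 1 = 'd5'.

('d5',)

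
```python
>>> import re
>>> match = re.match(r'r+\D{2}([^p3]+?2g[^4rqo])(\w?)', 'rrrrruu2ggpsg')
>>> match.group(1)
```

'u2gg'

This matches one or more of the literal 'r', then exactly 2 of a non-digit; then one or more of any character except [p3] (lazy), then the literal '2g', then any character except [4rqo] (captured); then optionally a word character (captured).
With `match`, the pattern is implicitly anchored at the beginning.
The match spans [0:11] → 'rrrrruu2ggp'.
Captured: group 1 = 'u2gg', group 2 = 'p'.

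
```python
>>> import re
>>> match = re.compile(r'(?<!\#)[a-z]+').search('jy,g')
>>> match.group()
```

'jy'

Because the assertion is negative and zero-width, positions next to the forbidden text are skipped.
The match spans [0:2] → 'jy'.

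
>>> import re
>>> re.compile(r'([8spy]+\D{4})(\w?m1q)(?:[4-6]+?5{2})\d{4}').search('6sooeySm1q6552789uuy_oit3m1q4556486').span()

(1, 17)

This matches one or more of one of [8spy], then exactly 4 of a non-digit (captured); then optionally a word character, then the literal 'm1q' (captured); then one or more of a character in [4-6] (lazy), then exactly 2 of the literal '5' (non-capturing group); then exactly 4 of a digit.
Unlike `match`, `search` isn't anchored — it looks for the pattern anywhere in the string.
The match spans [1:17] → 'sooeySm1q6552789'.
Captured: group 1 = 'sooey', group 2 = 'Sm1q'.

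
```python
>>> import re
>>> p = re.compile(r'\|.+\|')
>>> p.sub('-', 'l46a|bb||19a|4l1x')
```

'l46a-4l1x'

Matches: at [4:13] → '|bb||19a|'.
`sub` substitutes '-' at each match site.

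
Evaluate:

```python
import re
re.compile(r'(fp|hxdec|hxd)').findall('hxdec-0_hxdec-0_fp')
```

Branches in `(...|...)` are attempted left-to-right; the first branch that allows the whole pattern to succeed is taken.
Matches: at [0:5] match 'hxdec', group 1 = 'hxdec'; at [8:13] match 'hxdec', group 1 = 'hxdec'; at [16:18] match 'fp', group 1 = 'fp'.
With a single group, `findall` returns only what that group captured — 3 items.

['hxdec', 'hxdec', 'fp']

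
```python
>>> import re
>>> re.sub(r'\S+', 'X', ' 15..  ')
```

The pattern matches one or more of a non-whitespace character.
Matches: at [1:5] → '15..'.
Each match is replaced by 'X'.

' X  '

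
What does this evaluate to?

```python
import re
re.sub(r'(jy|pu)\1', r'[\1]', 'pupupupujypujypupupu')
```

'[pu][pu]jypujy[pu]pu'

A backreference is literal: `\1` must see the identical characters the first group matched.
Matches: at [0:4] → 'pupu'; at [4:8] → 'pupu'; at [14:18] → 'pupu'.
`\1` in the replacement pulls in group 1's text for each match.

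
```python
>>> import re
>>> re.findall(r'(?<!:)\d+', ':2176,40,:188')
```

['176', '40', '88']

`(?!…)`/`(?<!…)` only lets a position through if the neighbouring text does NOT match; no characters are consumed.
Since nothing is captured, `findall` lists the 3 matched substrings directly.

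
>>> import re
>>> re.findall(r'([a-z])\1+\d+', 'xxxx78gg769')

['x', 'g']

After group 1 captures some text, `\1` only succeeds where that same text appears again.
`findall` collects group 1 from each match (2 total).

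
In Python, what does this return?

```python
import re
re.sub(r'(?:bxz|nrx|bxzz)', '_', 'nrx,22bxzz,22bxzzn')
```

'_,22_z,22_zn'

The regex engine tests alternatives in the order written; an earlier branch that matches wins even if a later one would match more.
Matches: at [0:3] → 'nrx'; at [6:9] → 'bxz'; at [13:16] → 'bxz'.
Every occurrence is swapped for '_'.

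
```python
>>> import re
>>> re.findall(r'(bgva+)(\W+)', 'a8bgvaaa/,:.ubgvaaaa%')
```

The pattern matches the literal 'bgv', then one or more of the literal 'a' (captured); then one or more of a non-word character (captured).
Walking the string: at [2:12] match 'bgvaaa/,:.', groups = ('bgvaaa', '/,:.'); at [13:21] match 'bgvaaaa%', groups = ('bgvaaaa', '%').
`findall` packs the 2 group values into a tuple for every match.

[('bgvaaa', '/,:.'), ('bgvaaaa', '%')]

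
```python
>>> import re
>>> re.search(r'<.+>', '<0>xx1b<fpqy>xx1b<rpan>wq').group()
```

`search` walks the string left to right and returns the first match it finds.
The match spans [0:23] → '<0>xx1b<fpqy>xx1b<rpan>'.

'<0>xx1b<fpqy>xx1b<rpan>'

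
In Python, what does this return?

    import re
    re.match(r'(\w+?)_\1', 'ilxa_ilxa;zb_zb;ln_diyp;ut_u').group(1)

The match spans [0:9] → 'ilxa_ilxa'.
Captured: group 1 = 'ilxa'.

'ilxa'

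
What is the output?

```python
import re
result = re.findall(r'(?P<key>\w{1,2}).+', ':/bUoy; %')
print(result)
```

['bU']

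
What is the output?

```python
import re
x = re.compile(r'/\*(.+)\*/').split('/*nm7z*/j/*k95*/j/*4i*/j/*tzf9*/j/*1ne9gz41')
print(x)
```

['', 'nm7z*/j/*k95*/j/*4i*/j/*tzf9', 'j/*1ne9gz41']

Matches to split on: at [0:32] → '/*nm7z*/j/*k95*/j/*4i*/j/*tzf9*/'.
Because the pattern has a capturing group, `split` also inserts each captured text between the pieces.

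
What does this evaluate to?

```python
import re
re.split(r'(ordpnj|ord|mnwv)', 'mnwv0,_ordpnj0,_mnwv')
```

['', 'mnwv', '0,_', 'ordpnj', '0,_', 'mnwv', '']

Branches in `(...|...)` are attempted left-to-right; the first branch that allows the whole pattern to succeed is taken.
Matches to split on: at [0:4] → 'mnwv'; at [7:13] → 'ordpnj'; at [16:20] → 'mnwv'.
With a capturing group present, the delimiter's captured portion is kept in the result list.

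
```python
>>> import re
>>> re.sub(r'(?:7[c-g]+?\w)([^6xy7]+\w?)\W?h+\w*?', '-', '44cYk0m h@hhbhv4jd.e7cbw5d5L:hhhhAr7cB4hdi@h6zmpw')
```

'44cYk0m h@hhbhv4jd.e-Ar-6zmpw'

Pattern: the literal '7', then one or more of a character in [c-g] (lazy), then a word character (non-capturing group); then one or more of any character except [6xy7], then optionally a word character (captured); then optionally a non-word character; then one or more of a literal 'h', then zero or more of a word character (lazy).
Lazy quantifiers expand one character at a time until the remainder of the pattern can match.
Matches: at [20:33] → '7cbw5d5L:hhhh'; at [35:44] → '7cB4hdi@h'.
`sub` substitutes '-' at each match site.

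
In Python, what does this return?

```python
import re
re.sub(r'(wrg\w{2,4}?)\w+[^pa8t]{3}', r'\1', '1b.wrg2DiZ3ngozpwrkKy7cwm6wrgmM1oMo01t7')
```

'1b.wrg2Dt7'

This matches the literal 'wrg', then 2 to 4 of a word character (lazy) (captured); then one or more of a word character, then exactly 3 of any character except [pa8t].
A `+?`/`*?`/`{m,n}?` starts at its minimum and grows only as far as needed for what follows to match.
Matches: at [3:37] → 'wrg2DiZ3ngozpwrkKy7cwm6wrgmM1oMo01'.
Each match is replaced using the text its own group 1 captured.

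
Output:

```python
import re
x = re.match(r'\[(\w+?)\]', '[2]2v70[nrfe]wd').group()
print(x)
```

[2]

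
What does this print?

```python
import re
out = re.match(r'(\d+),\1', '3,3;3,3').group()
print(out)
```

`re.match` only tries the pattern at the start of the string.
The match spans [0:3] → '3,3'.

3,3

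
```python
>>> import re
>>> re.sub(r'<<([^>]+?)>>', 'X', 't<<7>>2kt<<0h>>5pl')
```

'tX2ktX5pl'

Matches: at [1:6] → '<<7>>'; at [9:15] → '<<0h>>'.
Every occurrence is swapped for 'X'.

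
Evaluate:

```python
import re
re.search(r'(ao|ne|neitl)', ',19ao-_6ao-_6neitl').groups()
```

`re.search` scans for the first position where the pattern succeeds.
The match spans [3:5] → 'ao'.
Captured: group 1 = 'ao'.

('ao',)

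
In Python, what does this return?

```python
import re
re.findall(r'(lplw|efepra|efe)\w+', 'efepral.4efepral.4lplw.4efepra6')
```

['efepra', 'efepra', 'efepra']

`|` is ordered: at each position the engine commits to the first alternative that works.
Walking the string: at [0:7] match 'efepral', group 1 = 'efepra'; at [9:16] match 'efepral', group 1 = 'efepra'; at [24:31] match 'efepra6', group 1 = 'efepra'.
One capturing group, so `findall` returns just the captured substring from each match — 3 in all.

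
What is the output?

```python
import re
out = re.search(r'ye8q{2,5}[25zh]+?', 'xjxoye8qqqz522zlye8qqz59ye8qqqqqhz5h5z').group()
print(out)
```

ye8qqqz

The pattern matches the literal 'ye8', then 2 to 5 of a literal 'q'; then one or more of one of [25zh] (lazy).
The `?` after the quantifier makes it lazy — it takes as little as possible before letting the rest of the pattern try.
Unlike `match`, `search` isn't anchored — it looks for the pattern anywhere in the string.
The match spans [4:11] → 'ye8qqqz'.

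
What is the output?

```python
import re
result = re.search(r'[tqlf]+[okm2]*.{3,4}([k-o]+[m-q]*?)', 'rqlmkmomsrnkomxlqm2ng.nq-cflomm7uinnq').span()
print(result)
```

(1, 14)

The match spans [1:14] → 'qlmkmomsrnkom'.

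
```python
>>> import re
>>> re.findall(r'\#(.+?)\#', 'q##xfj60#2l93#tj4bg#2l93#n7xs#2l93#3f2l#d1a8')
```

['#xfj60', 'tj4bg', 'n7xs', '3f2l']

Because there's exactly one group, `findall` drops the full match and keeps group 1 from each hit.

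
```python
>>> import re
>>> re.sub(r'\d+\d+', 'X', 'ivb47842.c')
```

'ivbX.c'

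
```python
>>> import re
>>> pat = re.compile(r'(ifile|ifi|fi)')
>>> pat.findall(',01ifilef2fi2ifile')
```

['ifile', 'fi', 'ifile']

The regex engine tests alternatives in the order written; an earlier branch that matches wins even if a later one would match more.
Scanning left to right: at [3:8] match 'ifile', group 1 = 'ifile'; at [10:12] match 'fi', group 1 = 'fi'; at [13:18] match 'ifile', group 1 = 'ifile'.
One capturing group, so `findall` returns just the captured substring from each match — 3 in all.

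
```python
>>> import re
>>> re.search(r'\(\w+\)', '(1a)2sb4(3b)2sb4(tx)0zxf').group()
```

'(1a)'

`search` walks the string left to right and returns the first match it finds.
The match spans [0:4] → '(1a)'.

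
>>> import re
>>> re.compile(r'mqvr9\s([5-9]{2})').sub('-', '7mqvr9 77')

Pattern: the literal 'mqv', then the literal 'r9'; then whitespace; then exactly 2 of a character in [5-9] (captured).
Matches: at [1:9] → 'mqvr9 77'.
`sub` substitutes '-' at each match site.

'7-'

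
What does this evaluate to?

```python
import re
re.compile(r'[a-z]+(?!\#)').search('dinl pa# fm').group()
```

'dinl'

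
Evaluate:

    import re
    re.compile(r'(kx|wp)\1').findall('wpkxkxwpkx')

['kx']

`\1` is not a pattern — it's the concrete string captured by group 1, re-applied verbatim.
Scanning left to right: at [2:6] match 'kxkx', group 1 = 'kx'.
With a single group, `findall` returns only what that group captured — 1 item.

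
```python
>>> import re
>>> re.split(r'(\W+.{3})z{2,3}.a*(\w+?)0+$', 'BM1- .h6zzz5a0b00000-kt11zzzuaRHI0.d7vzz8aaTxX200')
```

['BM1- .h6zzz5a0b00000-kt11zzzuaRHI0', '.d7v', 'TxX2', '']

Pattern: one or more of a non-word character, then exactly 3 of any character (captured); then 2 to 3 of a literal 'z', then any character, then zero or more of a literal 'a'; then one or more of a word character (lazy) (captured); then one or more of a literal '0'; then anchored at the end.
Because the pattern has a capturing group, `split` also inserts each captured text between the pieces.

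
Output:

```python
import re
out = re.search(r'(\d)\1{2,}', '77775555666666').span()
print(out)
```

(0, 4)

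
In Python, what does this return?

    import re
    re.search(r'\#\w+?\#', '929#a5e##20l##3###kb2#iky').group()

The match spans [3:8] → '#a5e#'.

'#a5e#'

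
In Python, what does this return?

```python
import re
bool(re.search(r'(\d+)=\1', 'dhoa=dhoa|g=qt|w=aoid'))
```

False

`\1` is not a pattern — it's the concrete string captured by group 1, re-applied verbatim.
Here nothing in the string fits, so the call returns None, and `bool(None)` is False.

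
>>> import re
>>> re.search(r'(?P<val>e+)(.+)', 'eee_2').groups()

This matches one or more of a literal 'e' (captured as 'val'); then one or more of any character (captured).
`search` walks the string left to right and returns the first match it finds.
The match spans [0:5] → 'eee_2'.
Captured: group 1 = 'eee', group 2 = '_2'.

('eee', '_2')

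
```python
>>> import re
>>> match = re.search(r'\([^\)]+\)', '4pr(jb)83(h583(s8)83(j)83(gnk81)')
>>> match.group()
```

The match spans [3:7] → '(jb)'.

'(jb)'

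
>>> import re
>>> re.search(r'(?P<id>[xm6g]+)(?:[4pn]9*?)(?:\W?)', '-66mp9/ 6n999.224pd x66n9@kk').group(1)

'66m'

The match spans [1:5] → '66mp'.
Captured: group 1 = '66m'.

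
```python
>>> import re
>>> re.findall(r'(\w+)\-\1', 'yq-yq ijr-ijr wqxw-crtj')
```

`\1` has to match the exact text group 1 already captured.
One capturing group, so `findall` returns just the captured substring from each match — 2 in all.

['yq', 'ijr']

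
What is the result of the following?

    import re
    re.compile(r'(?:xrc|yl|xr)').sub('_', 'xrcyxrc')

'_y_'

Branches in `(...|...)` are attempted left-to-right; the first branch that allows the whole pattern to succeed is taken.
Matches: at [0:3] → 'xrc'; at [4:7] → 'xrc'.
Each match is replaced by '_'.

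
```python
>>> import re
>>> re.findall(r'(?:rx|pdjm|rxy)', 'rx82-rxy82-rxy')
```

Alternation isn't longest-match — the leftmost alternative that fits at this position is chosen.
`findall` yields the raw match text (3 of them) because the pattern has no groups.

['rx', 'rx', 'rx']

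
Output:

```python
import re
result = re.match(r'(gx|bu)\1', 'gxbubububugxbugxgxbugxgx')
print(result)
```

None

The backreference `\1` re-matches whatever the first group consumed, character for character.
`re.match` won't scan ahead — the pattern has to work from the very first character.
Here position 0 doesn't satisfy it, so the call returns None.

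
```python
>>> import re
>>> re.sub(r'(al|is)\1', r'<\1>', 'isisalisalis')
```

'<is>alisalis'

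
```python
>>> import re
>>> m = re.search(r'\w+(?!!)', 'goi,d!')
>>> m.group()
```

'goi'

Because the assertion is negative and zero-width, positions next to the forbidden text are skipped.
`re.search` scans for the first position where the pattern succeeds.
The match spans [0:3] → 'goi'.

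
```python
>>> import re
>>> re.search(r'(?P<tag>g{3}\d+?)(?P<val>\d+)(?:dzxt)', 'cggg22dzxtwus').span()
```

(1, 10)

The pattern matches exactly 3 of the literal 'g', then one or more of a digit (lazy) (captured as 'tag'); then one or more of a digit (captured as 'val'); then the literal 'dz', then the literal 'xt' (non-capturing group).
`re.search` scans for the first position where the pattern succeeds.
The match spans [1:10] → 'ggg22dzxt'.
Captured: group 1 = 'ggg2', group 2 = '2'.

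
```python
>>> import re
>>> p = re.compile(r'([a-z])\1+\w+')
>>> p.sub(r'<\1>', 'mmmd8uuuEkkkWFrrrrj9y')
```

'<m>'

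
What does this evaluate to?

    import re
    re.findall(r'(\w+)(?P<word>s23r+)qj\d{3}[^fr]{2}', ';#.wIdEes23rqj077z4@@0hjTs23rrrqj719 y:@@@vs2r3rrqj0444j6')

This matches one or more of a word character (captured); then the literal 's23', then one or more of a literal 'r' (captured as 'word'); then the literal 'qj', then exactly 3 of a digit, then exactly 2 of any character except [fr].
Walking the string: at [3:19] match 'wIdEes23rqj077z4', groups = ('wIdEe', 's23r'); at [21:38] match '0hjTs23rrrqj719 y', groups = ('0hjT', 's23rrr').
Multiple groups make `findall` return tuples — one 2-tuple for each match.

[('wIdEe', 's23r'), ('0hjT', 's23rrr')]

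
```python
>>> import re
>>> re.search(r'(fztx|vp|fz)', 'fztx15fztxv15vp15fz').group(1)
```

The regex engine tests alternatives in the order written; an earlier branch that matches wins even if a later one would match more.
`re.search` scans for the first position where the pattern succeeds.
The match spans [0:4] → 'fztx'.
Captured: group 1 = 'fztx'.

'fztx'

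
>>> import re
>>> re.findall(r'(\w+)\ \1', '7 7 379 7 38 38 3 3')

['7', '38', '3']

A backreference is literal: `\1` must see the identical characters the first group matched.
Walking the string: at [0:3] match '7 7', group 1 = '7'; at [10:15] match '38 38', group 1 = '38'; at [16:19] match '3 3', group 1 = '3'.
`findall` collects group 1 from each match (3 total).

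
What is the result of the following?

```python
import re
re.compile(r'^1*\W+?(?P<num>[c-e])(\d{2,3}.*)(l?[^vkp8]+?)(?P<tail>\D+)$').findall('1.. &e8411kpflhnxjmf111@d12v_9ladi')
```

This matches anchored at the start of the string; then zero or more of the literal '1', then one or more of a non-word character (lazy); then a character in [c-e] (captured as 'num'); then 2 to 3 of a digit, then zero or more of any character (captured); then optionally a literal 'l', then one or more of any character except [vkp8] (lazy) (captured); then one or more of a non-digit (captured as 'tail'); then anchored at the end.
Matches: at [0:34] match '1.. &e8411kpflhnxjmf111@d12v_9ladi', groups = ('e', '8411kpflhnxjmf111@d12v_9la', 'd', 'i').
With 4 capturing groups, `findall` returns a 4-tuple per match.

[('e', '8411kpflhnxjmf111@d12v_9la', 'd', 'i')]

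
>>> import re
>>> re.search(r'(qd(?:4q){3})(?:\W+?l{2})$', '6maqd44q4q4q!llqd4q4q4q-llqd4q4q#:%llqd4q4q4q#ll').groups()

The pattern matches the literal 'qd', then the literal '4q' repeated 3 times (captured); then one or more of a non-word character (lazy), then exactly 2 of a literal 'l' (non-capturing group); then anchored at the end.
`search` walks the string left to right and returns the first match it finds.
The match spans [37:48] → 'qd4q4q4q#ll'.
Captured: group 1 = 'qd4q4q4q'.

('qd4q4q4q',)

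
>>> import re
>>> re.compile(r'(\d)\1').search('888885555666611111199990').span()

(0, 2)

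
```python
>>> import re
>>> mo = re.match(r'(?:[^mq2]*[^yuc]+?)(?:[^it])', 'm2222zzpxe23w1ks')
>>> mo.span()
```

(0, 2)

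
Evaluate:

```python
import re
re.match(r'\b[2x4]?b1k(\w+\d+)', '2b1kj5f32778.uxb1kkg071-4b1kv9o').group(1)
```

'j5f32778'

The match spans [0:12] → '2b1kj5f32778'.
Captured: group 1 = 'j5f32778'.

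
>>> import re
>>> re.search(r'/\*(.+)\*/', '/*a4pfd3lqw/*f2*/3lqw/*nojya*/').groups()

('a4pfd3lqw/*f2*/3lqw/*nojya',)

The match spans [0:30] → '/*a4pfd3lqw/*f2*/3lqw/*nojya*/'.
Captured: group 1 = 'a4pfd3lqw/*f2*/3lqw/*nojya'.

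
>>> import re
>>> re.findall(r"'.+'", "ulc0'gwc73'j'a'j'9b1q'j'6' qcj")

Since nothing is captured, `findall` lists the 1 matched substring directly.

["'gwc73'j'a'j'9b1q'j'6'"]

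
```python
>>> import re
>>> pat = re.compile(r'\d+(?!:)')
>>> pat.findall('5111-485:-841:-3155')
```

The negative lookahead/lookbehind blocks any match where the forbidden context is present.
Matches: at [0:4] → '5111'; at [5:7] → '48'; at [10:12] → '84'; at [15:19] → '3155'.
Since nothing is captured, `findall` lists the 4 matched substrings directly.

['5111', '48', '84', '3155']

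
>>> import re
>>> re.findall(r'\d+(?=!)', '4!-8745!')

The `(?=…)`/`(?<=…)` assertion just peeks at neighbouring text; it doesn't advance the match position.
No capturing groups, so `findall` returns the 2 full match strings.

['4', '8745']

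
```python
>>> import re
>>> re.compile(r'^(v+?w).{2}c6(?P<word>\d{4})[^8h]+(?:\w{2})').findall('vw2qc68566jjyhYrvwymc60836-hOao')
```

[('vw', '8566')]

Multiple groups make `findall` return tuples — one 2-tuple for the one match.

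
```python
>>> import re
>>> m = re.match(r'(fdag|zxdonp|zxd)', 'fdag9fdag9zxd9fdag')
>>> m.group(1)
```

The match spans [0:4] → 'fdag'.
Captured: group 1 = 'fdag'.

'fdag'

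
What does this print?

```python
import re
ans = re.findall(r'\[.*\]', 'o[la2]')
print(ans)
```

['[la2]']

Matches: at [1:6] → '[la2]'.
With no groups in the pattern, `findall` gives back each whole match — 1 here.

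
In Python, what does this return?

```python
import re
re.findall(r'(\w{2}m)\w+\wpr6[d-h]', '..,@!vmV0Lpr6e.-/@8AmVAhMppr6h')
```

['8Am']

Because there's exactly one group, `findall` drops the full match and keeps group 1 from the one hit.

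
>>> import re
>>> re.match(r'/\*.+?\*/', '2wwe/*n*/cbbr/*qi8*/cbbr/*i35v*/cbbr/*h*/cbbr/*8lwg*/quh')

None

`re.match` won't scan ahead — the pattern has to work from the very first character.
Here the string doesn't start with a match, so the call returns None.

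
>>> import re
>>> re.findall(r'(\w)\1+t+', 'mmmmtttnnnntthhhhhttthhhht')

After group 1 captures some text, `\1` only succeeds where that same text appears again.
`findall` collects group 1 from each match (4 total).

['m', 'n', 'h', 'h']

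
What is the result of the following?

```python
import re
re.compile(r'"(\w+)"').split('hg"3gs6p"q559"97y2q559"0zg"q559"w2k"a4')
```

['hg', '3gs6p', 'q559', '97y2q559', '0zg', 'q559', 'w2k"a4']

With a capturing group present, the delimiter's captured portion is kept in the result list.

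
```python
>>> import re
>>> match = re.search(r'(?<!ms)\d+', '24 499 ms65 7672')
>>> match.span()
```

Because the assertion is negative and zero-width, positions next to the forbidden text are skipped.
The match spans [0:2] → '24'.

(0, 2)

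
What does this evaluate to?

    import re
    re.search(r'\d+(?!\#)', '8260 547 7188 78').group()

'8260'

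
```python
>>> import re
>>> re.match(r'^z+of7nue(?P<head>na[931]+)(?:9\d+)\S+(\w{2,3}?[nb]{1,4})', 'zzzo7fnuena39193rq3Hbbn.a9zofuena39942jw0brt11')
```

Pattern: anchored at the start of the string; then one or more of the literal 'z', then the literal 'of7', then the literal 'nue'; then the literal 'na', then one or more of one of [931] (captured as 'head'); then a literal '9', then one or more of a digit (non-capturing group); then one or more of a non-whitespace character; then 2 to 3 of a word character (lazy), then 1 to 4 of one of [nb] (captured).
`match` is anchored at position 0; if the pattern doesn't fit there, it returns None.
Here position 0 doesn't satisfy it, so the call returns None.

None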